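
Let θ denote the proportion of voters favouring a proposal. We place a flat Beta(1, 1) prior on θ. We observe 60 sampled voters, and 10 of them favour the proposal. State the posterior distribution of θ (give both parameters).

Observing 10 successes and 50 failures updates Beta(1, 1) by adding the success and failure counts to the two shape parameters: α = 1+10 = 11, β = 1+50 = 51.

Posterior: Beta(11, 51)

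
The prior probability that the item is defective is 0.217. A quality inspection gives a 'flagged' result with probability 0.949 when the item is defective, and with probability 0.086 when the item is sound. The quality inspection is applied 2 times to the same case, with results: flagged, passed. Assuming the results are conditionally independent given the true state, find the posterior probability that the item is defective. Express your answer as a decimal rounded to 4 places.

With H the event that the item is defective, the joint likelihood of the observed sequence is P(data|H) = 0.949·0.051 = 0.048399 and P(data|¬H) = 0.086·0.914 = 0.078604.
Bayes: P(H|data) = 0.217·0.048399 / (0.217·0.048399 + 0.783·0.078604) = 0.010503/0.072050 = 0.1458.

Posterior P(H) ≈ 0.1458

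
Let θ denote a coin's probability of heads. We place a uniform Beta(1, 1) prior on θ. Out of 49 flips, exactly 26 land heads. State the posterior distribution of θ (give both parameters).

Posterior: Beta(27, 24)

The binomial likelihood is conjugate to the Beta prior: with 26 successes and 23 failures, the posterior is Beta(1+26, 1+23) = Beta(27, 24).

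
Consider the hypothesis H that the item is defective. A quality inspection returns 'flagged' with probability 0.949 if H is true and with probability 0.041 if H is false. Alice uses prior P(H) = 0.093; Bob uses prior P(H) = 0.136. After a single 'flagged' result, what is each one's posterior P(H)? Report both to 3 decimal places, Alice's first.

The likelihood ratio for a 'flagged' result is 0.949/0.041 = 23.146.
Alice: prior odds 0.093/0.907 = 0.10254; posterior odds 2.3733; posterior probability 0.704.
Bob: prior odds 0.136/0.864 = 0.15741; posterior odds 3.6434; posterior probability 0.785.

Alice: 0.704; Bob: 0.785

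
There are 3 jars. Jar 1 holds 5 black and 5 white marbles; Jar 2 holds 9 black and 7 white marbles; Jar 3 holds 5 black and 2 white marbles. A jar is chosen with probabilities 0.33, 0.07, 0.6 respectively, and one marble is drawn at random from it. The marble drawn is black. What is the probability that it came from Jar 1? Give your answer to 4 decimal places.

P(black|Jar 1) = 0.5; P(black|Jar 2) = 0.5625; P(black|Jar 3) = 0.7143.
Prior × likelihood for each source: 0.33·0.5=0.1650, 0.07·0.5625=0.03938, 0.6·0.7143=0.4286. Summing gives P(black) = 0.63295.
P(Jar 1 | black) = 0.1650 / 0.63295 = 0.2607.

Posterior probability ≈ 0.2607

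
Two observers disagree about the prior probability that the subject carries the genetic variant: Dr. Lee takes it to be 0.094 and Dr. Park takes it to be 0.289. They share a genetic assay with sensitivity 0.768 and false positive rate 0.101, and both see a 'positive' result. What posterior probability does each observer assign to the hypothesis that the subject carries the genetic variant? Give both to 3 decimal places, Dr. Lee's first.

Dr. Lee: 0.441; Dr. Park: 0.756

P('+'|H) = 0.768, P('+'|¬H) = 0.101.
Dr. Lee: numerator 0.768·0.094 = 0.072192; evidence = 0.072192+0.101·0.906 = 0.16370; posterior = 0.441.
Dr. Park: numerator 0.768·0.289 = 0.22195; evidence = 0.22195+0.101·0.711 = 0.29376; posterior = 0.756.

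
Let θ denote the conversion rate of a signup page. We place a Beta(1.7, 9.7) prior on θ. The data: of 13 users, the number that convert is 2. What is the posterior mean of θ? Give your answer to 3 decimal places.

The binomial likelihood is conjugate to the Beta prior: with 2 successes and 11 failures, the posterior is Beta(1.7+2, 9.7+11) = Beta(3.7, 20.7).
E[θ | data] = 3.7/(3.7+20.7) = 0.152.

Posterior mean ≈ 0.152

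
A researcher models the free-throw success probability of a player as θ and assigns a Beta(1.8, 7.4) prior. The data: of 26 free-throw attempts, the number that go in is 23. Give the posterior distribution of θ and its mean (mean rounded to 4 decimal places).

Observing 23 successes and 3 failures updates Beta(1.8, 7.4) by adding the success and failure counts to the two shape parameters: α = 1.8+23 = 24.8, β = 7.4+3 = 10.4.
Posterior mean = α/(α+β) = 24.8/35.2 = 0.7045.

Posterior: Beta(24.8, 10.4); mean ≈ 0.7045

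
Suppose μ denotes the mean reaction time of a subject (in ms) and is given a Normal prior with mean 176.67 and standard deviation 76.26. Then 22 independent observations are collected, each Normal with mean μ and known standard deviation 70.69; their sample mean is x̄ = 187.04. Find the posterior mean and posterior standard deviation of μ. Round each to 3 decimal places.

With known σ, the Normal prior is conjugate. Weight on the data is w = (n/σ²)/(n/σ² + 1/τ₀²) = 0.00440257/(0.00440257+0.00017195) = 0.96241.
Posterior mean = w·x̄ + (1−w)·μ₀ = 0.96241·187.04 + 0.037589·176.67 = 186.650. Posterior variance = 1/(0.00440257+0.00017195) = 218.602, so SD = 14.785.

Posterior mean ≈ 186.650; posterior SD ≈ 14.785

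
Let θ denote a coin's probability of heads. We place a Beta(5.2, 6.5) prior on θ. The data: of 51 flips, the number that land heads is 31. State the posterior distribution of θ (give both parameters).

The binomial likelihood is conjugate to the Beta prior: with 31 successes and 20 failures, the posterior is Beta(5.2+31, 6.5+20) = Beta(36.2, 26.5).

Posterior: Beta(36.2, 26.5)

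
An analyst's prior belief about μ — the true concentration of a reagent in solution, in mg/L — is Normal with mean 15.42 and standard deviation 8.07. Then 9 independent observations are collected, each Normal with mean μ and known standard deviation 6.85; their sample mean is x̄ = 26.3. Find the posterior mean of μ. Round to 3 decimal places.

Posterior mean ≈ 25.494

Prior precision 1/τ₀² = 1/8.07² = 0.0153551; data precision n/σ² = 9/6.85² = 0.191806.
Posterior precision = 0.0153551 + 0.191806 = 0.207161.
Posterior mean = (0.0153551·15.42 + 0.191806·26.3) / 0.207161 = 25.494.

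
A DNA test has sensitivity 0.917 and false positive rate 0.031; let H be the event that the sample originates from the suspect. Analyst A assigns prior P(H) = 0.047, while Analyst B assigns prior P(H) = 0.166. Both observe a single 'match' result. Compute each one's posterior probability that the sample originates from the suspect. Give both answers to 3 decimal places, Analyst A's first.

The likelihood ratio for a 'match' result is 0.917/0.031 = 29.581.
Analyst A: prior odds 0.047/0.953 = 0.049318; posterior odds 1.4589; posterior probability 0.593.
Analyst B: prior odds 0.166/0.834 = 0.19904; posterior odds 5.8878; posterior probability 0.855.

Analyst A: 0.593; Analyst B: 0.855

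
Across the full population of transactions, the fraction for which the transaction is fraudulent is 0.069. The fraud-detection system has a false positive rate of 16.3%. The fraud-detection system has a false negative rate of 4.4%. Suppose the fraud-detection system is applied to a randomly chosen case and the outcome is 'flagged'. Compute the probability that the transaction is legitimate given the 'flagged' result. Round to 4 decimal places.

P(¬H | E) ≈ 0.6970

Write H for 'the transaction is fraudulent'. Prior odds H:¬H = 0.069/0.931 = 0.074114. For the 'flagged' outcome, the likelihood ratio is 0.956/0.163 = 5.8650.
Posterior odds = 0.074114 × 5.8650 = 0.43468, so P(H|E) = 0.43468/(1+0.43468) = 0.3030. Then P(¬H|E) = 1 − 0.3030 = 0.6970.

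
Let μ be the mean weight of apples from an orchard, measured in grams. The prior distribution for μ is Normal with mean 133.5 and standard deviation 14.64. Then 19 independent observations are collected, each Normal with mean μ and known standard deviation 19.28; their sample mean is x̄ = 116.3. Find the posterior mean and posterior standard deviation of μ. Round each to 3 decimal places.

Prior precision 1/τ₀² = 1/14.64² = 0.00466571; data precision n/σ² = 19/19.28² = 0.0511140.
Posterior precision = 0.00466571 + 0.0511140 = 0.0557797, giving posterior SD = 1/√0.0557797 = 4.234.
Posterior mean = (0.00466571·133.5 + 0.0511140·116.3) / 0.0557797 = 117.739.

Posterior mean ≈ 117.739; posterior SD ≈ 4.234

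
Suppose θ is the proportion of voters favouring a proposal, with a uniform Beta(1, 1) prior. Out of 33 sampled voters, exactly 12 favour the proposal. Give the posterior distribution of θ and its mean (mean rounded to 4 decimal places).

Observing 12 successes and 21 failures updates Beta(1, 1) by adding the success and failure counts to the two shape parameters: α = 1+12 = 13, β = 1+21 = 22.
Posterior mean = α/(α+β) = 13/35 = 0.3714.

Posterior: Beta(13, 22); mean ≈ 0.3714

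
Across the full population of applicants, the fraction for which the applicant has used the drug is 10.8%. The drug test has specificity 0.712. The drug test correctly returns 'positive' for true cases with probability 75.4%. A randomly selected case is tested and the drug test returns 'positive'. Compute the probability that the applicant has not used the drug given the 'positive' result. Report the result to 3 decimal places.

P(¬H | E) ≈ 0.759

Let H be the event that the applicant has used the drug. P(H) = 0.108, so P(¬H) = 0.892. With E the 'positive' result, P(E|H) = 0.754 and P(E|¬H) = 0.288.
P(E) = 0.754·0.108 + 0.288·0.892 = 0.081432 + 0.25690 = 0.33833.
By Bayes' theorem, P(H|E) = 0.081432 / 0.33833 = 0.241. Hence P(¬H|E) = 1 − 0.241 = 0.759.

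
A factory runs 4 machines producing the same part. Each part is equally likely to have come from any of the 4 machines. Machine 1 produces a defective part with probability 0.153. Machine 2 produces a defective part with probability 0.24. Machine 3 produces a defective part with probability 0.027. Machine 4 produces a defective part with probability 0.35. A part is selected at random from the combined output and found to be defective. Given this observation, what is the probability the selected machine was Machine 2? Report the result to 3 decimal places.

Tabulate prior·likelihood by source: [1] prior 0.25, lik 0.153, product 0.03825; [2] prior 0.25, lik 0.24, product 0.06000; [3] prior 0.25, lik 0.027, product 0.006750; [4] prior 0.25, lik 0.35, product 0.08750.
Normalizing constant = 0.19250; the posterior for Machine 2 is its product over the sum, 0.06000/0.19250 = 0.312.

Posterior probability ≈ 0.312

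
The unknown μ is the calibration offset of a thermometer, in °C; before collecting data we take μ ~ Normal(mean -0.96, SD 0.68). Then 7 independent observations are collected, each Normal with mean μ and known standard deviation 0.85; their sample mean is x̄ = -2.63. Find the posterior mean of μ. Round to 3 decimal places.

Posterior mean ≈ -2.325

With known σ, the Normal prior is conjugate. Weight on the data is w = (n/σ²)/(n/σ² + 1/τ₀²) = 9.68858/(9.68858+2.16263) = 0.81752.
Posterior mean = w·x̄ + (1−w)·μ₀ = 0.81752·-2.63 + 0.18248·-0.96 = -2.325.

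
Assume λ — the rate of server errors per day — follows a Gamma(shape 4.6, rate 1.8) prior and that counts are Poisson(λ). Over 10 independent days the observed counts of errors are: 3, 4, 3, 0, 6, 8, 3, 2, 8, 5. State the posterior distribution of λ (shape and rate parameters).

Posterior: Gamma(shape=46.6, rate=11.8)

The Poisson likelihood adds the total count to the shape and the number of exposure periods to the rate. Here ∑xᵢ = 42 and n = 10, so shape 4.6→46.6 and rate 1.8→11.8.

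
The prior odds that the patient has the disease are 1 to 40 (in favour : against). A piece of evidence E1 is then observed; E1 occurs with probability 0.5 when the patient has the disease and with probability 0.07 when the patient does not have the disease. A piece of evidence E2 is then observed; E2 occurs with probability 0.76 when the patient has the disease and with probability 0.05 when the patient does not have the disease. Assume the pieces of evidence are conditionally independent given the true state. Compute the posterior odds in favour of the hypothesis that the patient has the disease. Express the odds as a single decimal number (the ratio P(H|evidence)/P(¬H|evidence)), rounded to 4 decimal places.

Posterior odds ≈ 2.7143

Prior odds = 1/40 = 0.025000. In log-odds, ln(0.025000) = -3.6889.
Add log likelihood ratios: ln(7.1429) + ln(15.200) = 4.6874.
Posterior log-odds = 0.99853, so posterior odds = exp(0.99853) = 2.7143.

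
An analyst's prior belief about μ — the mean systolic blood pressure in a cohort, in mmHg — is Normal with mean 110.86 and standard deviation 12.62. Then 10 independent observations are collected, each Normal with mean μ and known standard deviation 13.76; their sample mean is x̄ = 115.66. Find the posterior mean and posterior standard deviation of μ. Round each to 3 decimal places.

Posterior mean ≈ 115.150; posterior SD ≈ 4.114

Prior precision 1/τ₀² = 1/12.62² = 0.00627887; data precision n/σ² = 10/13.76² = 0.0528157.
Posterior precision = 0.00627887 + 0.0528157 = 0.0590946, giving posterior SD = 1/√0.0590946 = 4.114.
Posterior mean = (0.00627887·110.86 + 0.0528157·115.66) / 0.0590946 = 115.150.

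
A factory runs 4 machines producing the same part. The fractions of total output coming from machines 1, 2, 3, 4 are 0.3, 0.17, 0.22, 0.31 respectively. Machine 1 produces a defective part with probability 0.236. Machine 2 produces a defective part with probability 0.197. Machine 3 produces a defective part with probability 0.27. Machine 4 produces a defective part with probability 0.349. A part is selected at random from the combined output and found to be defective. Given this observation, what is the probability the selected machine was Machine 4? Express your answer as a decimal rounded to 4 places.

Tabulate prior·likelihood by source: [1] prior 0.3, lik 0.236, product 0.07080; [2] prior 0.17, lik 0.197, product 0.03349; [3] prior 0.22, lik 0.27, product 0.05940; [4] prior 0.31, lik 0.349, product 0.1082.
Normalizing constant = 0.27188; the posterior for Machine 4 is its product over the sum, 0.1082/0.27188 = 0.3979.

Posterior probability ≈ 0.3979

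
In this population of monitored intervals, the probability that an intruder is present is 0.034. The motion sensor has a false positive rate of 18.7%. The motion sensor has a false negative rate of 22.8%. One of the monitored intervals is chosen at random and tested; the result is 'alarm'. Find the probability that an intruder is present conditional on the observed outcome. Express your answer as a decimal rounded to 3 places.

P(H | E) ≈ 0.127

Let H be the event that an intruder is present. P(H) = 0.034, so P(¬H) = 0.966. With E the 'alarm' result, P(E|H) = 0.772 and P(E|¬H) = 0.187.
P(E) = 0.772·0.034 + 0.187·0.966 = 0.026248 + 0.18064 = 0.20689.
By Bayes' theorem, P(H|E) = 0.026248 / 0.20689 = 0.127.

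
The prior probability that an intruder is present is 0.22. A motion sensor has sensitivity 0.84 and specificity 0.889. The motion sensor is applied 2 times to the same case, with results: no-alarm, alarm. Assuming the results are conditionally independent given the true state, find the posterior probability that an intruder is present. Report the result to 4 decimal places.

With H the event that an intruder is present, the joint likelihood of the observed sequence is P(data|H) = 0.16·0.84 = 0.13440 and P(data|¬H) = 0.889·0.111 = 0.098679.
Bayes: P(H|data) = 0.22·0.13440 / (0.22·0.13440 + 0.78·0.098679) = 0.029568/0.10654 = 0.2775.

Posterior P(H) ≈ 0.2775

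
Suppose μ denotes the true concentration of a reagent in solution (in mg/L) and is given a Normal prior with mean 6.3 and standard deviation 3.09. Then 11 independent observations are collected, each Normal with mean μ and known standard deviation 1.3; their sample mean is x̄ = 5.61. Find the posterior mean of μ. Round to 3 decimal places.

Posterior mean ≈ 5.621

Prior precision 1/τ₀² = 1/3.09² = 0.104733; data precision n/σ² = 11/1.3² = 6.50888.
Posterior precision = 0.104733 + 6.50888 = 6.61361.
Posterior mean = (0.104733·6.3 + 6.50888·5.61) / 6.61361 = 5.621.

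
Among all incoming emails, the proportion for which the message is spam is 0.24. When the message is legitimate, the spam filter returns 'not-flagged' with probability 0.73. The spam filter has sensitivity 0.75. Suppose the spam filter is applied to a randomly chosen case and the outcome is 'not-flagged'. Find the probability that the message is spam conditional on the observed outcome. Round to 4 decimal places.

P(H | E) ≈ 0.0976

Let H be the event that the message is spam. P(H) = 0.24, so P(¬H) = 0.76. With E the 'not-flagged' result, P(E|H) = 0.25 and P(E|¬H) = 0.73.
P(E) = 0.25·0.24 + 0.73·0.76 = 0.060000 + 0.55480 = 0.61480.
By Bayes' theorem, P(H|E) = 0.060000 / 0.61480 = 0.0976.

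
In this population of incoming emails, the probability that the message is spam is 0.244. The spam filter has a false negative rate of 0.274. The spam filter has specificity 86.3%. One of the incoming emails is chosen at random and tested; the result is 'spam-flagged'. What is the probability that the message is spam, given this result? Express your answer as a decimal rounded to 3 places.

Let H be the event that the message is spam. P(H) = 0.244, so P(¬H) = 0.756. With E the 'spam-flagged' result, P(E|H) = 0.726 and P(E|¬H) = 0.137.
P(E) = 0.726·0.244 + 0.137·0.756 = 0.17714 + 0.10357 = 0.28072.
By Bayes' theorem, P(H|E) = 0.17714 / 0.28072 = 0.631.

P(H | E) ≈ 0.631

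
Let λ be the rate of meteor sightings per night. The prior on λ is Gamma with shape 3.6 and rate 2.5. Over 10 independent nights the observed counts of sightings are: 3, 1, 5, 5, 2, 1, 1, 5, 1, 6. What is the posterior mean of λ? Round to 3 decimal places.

The Poisson likelihood adds the total count to the shape and the number of exposure periods to the rate. Here ∑xᵢ = 30 and n = 10, so shape 3.6→33.6 and rate 2.5→12.5.
E[λ | data] = 33.6/12.5 = 2.688.

Posterior mean ≈ 2.688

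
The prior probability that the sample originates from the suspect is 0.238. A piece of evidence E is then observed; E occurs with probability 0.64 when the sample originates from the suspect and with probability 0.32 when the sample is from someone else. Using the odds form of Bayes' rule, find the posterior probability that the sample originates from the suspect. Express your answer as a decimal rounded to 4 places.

Prior odds = 0.238/(1−0.238) = 0.31234. In log-odds, ln(0.31234) = -1.1637.
Add log likelihood ratio: ln(2.0000) = 0.69315.
Posterior log-odds = -0.47053, so posterior odds = exp(-0.47053) = 0.62467. Converting, P(H|E) = 0.62467/1.6247 = 0.3845.

Posterior probability ≈ 0.3845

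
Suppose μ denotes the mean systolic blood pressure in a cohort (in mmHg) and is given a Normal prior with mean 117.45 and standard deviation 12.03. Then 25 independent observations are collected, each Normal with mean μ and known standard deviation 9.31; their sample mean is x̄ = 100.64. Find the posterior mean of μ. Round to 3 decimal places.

Posterior mean ≈ 101.033

With known σ, the Normal prior is conjugate. Weight on the data is w = (n/σ²)/(n/σ² + 1/τ₀²) = 0.288430/(0.288430+0.00690985) = 0.97660.
Posterior mean = w·x̄ + (1−w)·μ₀ = 0.97660·100.64 + 0.023396·117.45 = 101.033.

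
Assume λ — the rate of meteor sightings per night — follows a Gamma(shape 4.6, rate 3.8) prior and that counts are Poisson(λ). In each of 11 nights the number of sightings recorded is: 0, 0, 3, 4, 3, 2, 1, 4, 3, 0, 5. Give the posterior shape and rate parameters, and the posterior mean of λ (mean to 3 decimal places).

Total count ∑xᵢ = 25 over n = 11 nights.
Gamma is conjugate to the Poisson likelihood: posterior is Gamma(shape = 4.6+25 = 29.6, rate = 3.8+11 = 14.8).
E[λ | data] = 29.6/14.8 = 2.000.

Posterior: Gamma(shape=29.6, rate=14.8); mean ≈ 2.000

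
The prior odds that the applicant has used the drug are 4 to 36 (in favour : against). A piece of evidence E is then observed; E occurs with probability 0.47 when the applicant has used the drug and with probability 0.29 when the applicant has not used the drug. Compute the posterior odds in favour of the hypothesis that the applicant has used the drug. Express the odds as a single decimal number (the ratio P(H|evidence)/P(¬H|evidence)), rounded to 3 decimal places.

Posterior odds ≈ 0.180

Prior odds = 4/36 = 0.11111.
Likelihood ratio for E = 0.47/0.29 = 1.6207.
Posterior odds = prior odds × LR = 0.18008.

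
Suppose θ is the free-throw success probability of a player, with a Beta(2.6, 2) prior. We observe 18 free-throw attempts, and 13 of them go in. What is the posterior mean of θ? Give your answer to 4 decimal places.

Posterior mean ≈ 0.6903

Observing 13 successes and 5 failures updates Beta(2.6, 2) by adding the success and failure counts to the two shape parameters: α = 2.6+13 = 15.6, β = 2+5 = 7.
E[θ | data] = 15.6/(15.6+7) = 0.6903.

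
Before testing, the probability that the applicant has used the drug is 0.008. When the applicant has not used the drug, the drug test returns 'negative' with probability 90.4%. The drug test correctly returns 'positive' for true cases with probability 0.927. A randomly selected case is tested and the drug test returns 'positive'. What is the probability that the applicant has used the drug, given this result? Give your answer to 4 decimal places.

P(H | E) ≈ 0.0722

Write H for 'the applicant has used the drug'. Prior odds H:¬H = 0.008/0.992 = 0.0080645. For the 'positive' outcome, the likelihood ratio is 0.927/0.096 = 9.6562.
Posterior odds = 0.0080645 × 9.6562 = 0.077873, so P(H|E) = 0.077873/(1+0.077873) = 0.0722.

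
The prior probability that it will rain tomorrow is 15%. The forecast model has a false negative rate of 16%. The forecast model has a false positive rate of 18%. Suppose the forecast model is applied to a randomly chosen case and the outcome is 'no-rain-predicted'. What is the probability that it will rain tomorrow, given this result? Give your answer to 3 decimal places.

Write H for 'it will rain tomorrow'. Prior odds H:¬H = 0.15/0.85 = 0.17647. For the 'no-rain-predicted' outcome, the likelihood ratio is 0.16/0.82 = 0.19512.
Posterior odds = 0.17647 × 0.19512 = 0.034433, so P(H|E) = 0.034433/(1+0.034433) = 0.033.

P(H | E) ≈ 0.033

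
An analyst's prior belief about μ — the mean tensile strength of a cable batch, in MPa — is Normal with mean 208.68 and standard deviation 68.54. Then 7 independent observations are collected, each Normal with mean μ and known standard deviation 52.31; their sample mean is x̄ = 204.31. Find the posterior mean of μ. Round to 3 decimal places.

With known σ, the Normal prior is conjugate. Weight on the data is w = (n/σ²)/(n/σ² + 1/τ₀²) = 0.00255817/(0.00255817+0.00021287) = 0.92318.
Posterior mean = w·x̄ + (1−w)·μ₀ = 0.92318·204.31 + 0.076819·208.68 = 204.646.

Posterior mean ≈ 204.646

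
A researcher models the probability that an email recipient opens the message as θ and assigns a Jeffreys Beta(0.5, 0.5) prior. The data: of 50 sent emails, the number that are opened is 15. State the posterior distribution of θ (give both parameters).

Posterior: Beta(15.5, 35.5)

Observing 15 successes and 35 failures updates Beta(0.5, 0.5) by adding the success and failure counts to the two shape parameters: α = 0.5+15 = 15.5, β = 0.5+35 = 35.5.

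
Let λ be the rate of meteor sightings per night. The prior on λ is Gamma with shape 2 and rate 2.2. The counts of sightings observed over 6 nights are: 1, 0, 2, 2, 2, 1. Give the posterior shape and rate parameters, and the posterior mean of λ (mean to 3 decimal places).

Posterior: Gamma(shape=10, rate=8.2); mean ≈ 1.220

Total count ∑xᵢ = 8 over n = 6 nights.
Gamma is conjugate to the Poisson likelihood: posterior is Gamma(shape = 2+8 = 10, rate = 2.2+6 = 8.2).
Posterior mean = shape/rate = 10/8.2 = 1.220.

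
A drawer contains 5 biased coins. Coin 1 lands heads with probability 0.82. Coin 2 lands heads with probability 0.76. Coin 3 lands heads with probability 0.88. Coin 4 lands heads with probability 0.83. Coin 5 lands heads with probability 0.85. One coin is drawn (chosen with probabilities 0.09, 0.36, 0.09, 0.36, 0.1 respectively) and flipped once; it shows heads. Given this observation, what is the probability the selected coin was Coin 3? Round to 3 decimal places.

Posterior probability ≈ 0.098

Tabulate prior·likelihood by source: [1] prior 0.09, lik 0.82, product 0.07380; [2] prior 0.36, lik 0.76, product 0.2736; [3] prior 0.09, lik 0.88, product 0.07920; [4] prior 0.36, lik 0.83, product 0.2988; [5] prior 0.1, lik 0.85, product 0.08500.
Normalizing constant = 0.81040; the posterior for Coin 3 is its product over the sum, 0.07920/0.81040 = 0.098.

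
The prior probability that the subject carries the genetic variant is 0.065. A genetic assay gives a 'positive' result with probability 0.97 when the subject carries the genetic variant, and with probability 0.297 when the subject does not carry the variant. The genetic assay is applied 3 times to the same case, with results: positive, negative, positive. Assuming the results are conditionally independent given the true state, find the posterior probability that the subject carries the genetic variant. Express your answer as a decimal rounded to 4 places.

Posterior P(H) ≈ 0.0307

Let H be the event that the subject carries the genetic variant; start with P(H) = 0.065. P('positive'|H) = 0.97, P('positive'|¬H) = 0.297.
Update on result 1 ('positive'): P(H) ← 0.97·0.0650 / (0.97·0.0650 + 0.297·0.9350) = 0.063050/0.34075 = 0.1850.
Update on result 2 ('negative'): P(H) ← 0.03·0.1850 / (0.03·0.1850 + 0.703·0.8150) = 0.0055511/0.57847 = 0.0096.
Update on result 3 ('positive'): P(H) ← 0.97·0.0096 / (0.97·0.0096 + 0.297·0.9904) = 0.0093082/0.30346 = 0.0307.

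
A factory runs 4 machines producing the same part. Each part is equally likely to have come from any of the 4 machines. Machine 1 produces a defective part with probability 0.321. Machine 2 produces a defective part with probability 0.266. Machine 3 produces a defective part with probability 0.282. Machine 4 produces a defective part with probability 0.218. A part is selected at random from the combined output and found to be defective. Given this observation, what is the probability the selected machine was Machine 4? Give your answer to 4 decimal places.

Posterior probability ≈ 0.2006

P(defective|M1) = 0.321; P(defective|M2) = 0.266; P(defective|M3) = 0.282; P(defective|M4) = 0.218.
Prior × likelihood for each source: 0.25·0.321=0.08025, 0.25·0.266=0.06650, 0.25·0.282=0.07050, 0.25·0.218=0.05450. Summing gives P(defective) = 0.27175.
P(Machine 4 | defective) = 0.05450 / 0.27175 = 0.2006.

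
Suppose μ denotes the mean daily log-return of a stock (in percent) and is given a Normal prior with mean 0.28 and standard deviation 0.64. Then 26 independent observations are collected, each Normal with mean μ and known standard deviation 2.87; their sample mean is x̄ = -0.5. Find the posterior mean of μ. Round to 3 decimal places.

Prior precision 1/τ₀² = 1/0.64² = 2.44141; data precision n/σ² = 26/2.87² = 3.15653.
Posterior precision = 2.44141 + 3.15653 = 5.59793.
Posterior mean = (2.44141·0.28 + 3.15653·-0.5) / 5.59793 = -0.160.

Posterior mean ≈ -0.160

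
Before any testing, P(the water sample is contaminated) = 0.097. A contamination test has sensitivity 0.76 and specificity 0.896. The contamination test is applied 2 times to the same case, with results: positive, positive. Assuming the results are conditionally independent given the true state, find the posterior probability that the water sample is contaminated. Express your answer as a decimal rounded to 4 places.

Posterior P(H) ≈ 0.8516

With H the event that the water sample is contaminated, the joint likelihood of the observed sequence is P(data|H) = 0.76·0.76 = 0.57760 and P(data|¬H) = 0.104·0.104 = 0.010816.
Bayes: P(H|data) = 0.097·0.57760 / (0.097·0.57760 + 0.903·0.010816) = 0.056027/0.065794 = 0.8516.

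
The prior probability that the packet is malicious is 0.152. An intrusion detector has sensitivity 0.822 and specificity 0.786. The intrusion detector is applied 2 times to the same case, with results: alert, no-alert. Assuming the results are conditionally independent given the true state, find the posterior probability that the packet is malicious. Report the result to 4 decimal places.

With H the event that the packet is malicious, the joint likelihood of the observed sequence is P(data|H) = 0.822·0.178 = 0.14632 and P(data|¬H) = 0.214·0.786 = 0.16820.
Bayes: P(H|data) = 0.152·0.14632 / (0.152·0.14632 + 0.848·0.16820) = 0.022240/0.16488 = 0.1349.

Posterior P(H) ≈ 0.1349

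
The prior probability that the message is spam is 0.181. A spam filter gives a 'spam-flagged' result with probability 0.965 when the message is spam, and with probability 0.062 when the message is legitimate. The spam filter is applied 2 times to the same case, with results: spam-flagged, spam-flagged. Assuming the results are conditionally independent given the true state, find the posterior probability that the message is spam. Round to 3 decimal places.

With H the event that the message is spam, the joint likelihood of the observed sequence is P(data|H) = 0.965·0.965 = 0.93122 and P(data|¬H) = 0.062·0.062 = 0.0038440.
Bayes: P(H|data) = 0.181·0.93122 / (0.181·0.93122 + 0.819·0.0038440) = 0.16855/0.17170 = 0.9817.

Posterior P(H) ≈ 0.982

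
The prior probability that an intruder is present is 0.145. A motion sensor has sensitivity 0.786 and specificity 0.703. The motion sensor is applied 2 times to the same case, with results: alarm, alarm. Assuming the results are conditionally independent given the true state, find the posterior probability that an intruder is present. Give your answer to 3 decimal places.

With H the event that an intruder is present, the joint likelihood of the observed sequence is P(data|H) = 0.786·0.786 = 0.61780 and P(data|¬H) = 0.297·0.297 = 0.088209.
Bayes: P(H|data) = 0.145·0.61780 / (0.145·0.61780 + 0.855·0.088209) = 0.089580/0.16500 = 0.5429.

Posterior P(H) ≈ 0.543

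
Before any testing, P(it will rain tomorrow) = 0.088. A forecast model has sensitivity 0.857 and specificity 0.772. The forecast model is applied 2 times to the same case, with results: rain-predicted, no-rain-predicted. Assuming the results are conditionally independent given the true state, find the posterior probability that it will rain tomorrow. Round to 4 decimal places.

Posterior P(H) ≈ 0.0630

Let H be the event that it will rain tomorrow; start with P(H) = 0.088. P('rain-predicted'|H) = 0.857, P('rain-predicted'|¬H) = 0.228.
Update on result 1 ('rain-predicted'): P(H) ← 0.857·0.0880 / (0.857·0.0880 + 0.228·0.9120) = 0.075416/0.28335 = 0.2662.
Update on result 2 ('no-rain-predicted'): P(H) ← 0.143·0.2662 / (0.143·0.2662 + 0.772·0.7338) = 0.038060/0.60459 = 0.0630.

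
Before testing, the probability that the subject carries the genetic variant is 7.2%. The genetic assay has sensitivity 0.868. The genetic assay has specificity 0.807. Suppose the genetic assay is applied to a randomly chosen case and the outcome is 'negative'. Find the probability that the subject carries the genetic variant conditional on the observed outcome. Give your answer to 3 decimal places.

Let H be the event that the subject carries the genetic variant. P(H) = 0.072, so P(¬H) = 0.928. With E the 'negative' result, P(E|H) = 0.132 and P(E|¬H) = 0.807.
P(E) = 0.132·0.072 + 0.807·0.928 = 0.0095040 + 0.74890 = 0.75840.
By Bayes' theorem, P(H|E) = 0.0095040 / 0.75840 = 0.013.

P(H | E) ≈ 0.013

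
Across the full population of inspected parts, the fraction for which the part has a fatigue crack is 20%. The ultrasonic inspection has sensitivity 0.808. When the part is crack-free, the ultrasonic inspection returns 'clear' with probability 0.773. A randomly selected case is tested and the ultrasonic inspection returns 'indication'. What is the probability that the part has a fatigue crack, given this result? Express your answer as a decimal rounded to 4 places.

P(H | E) ≈ 0.4709

Let H be the event that the part has a fatigue crack. P(H) = 0.2, so P(¬H) = 0.8. With E the 'indication' result, P(E|H) = 0.808 and P(E|¬H) = 0.227.
P(E) = 0.808·0.2 + 0.227·0.8 = 0.16160 + 0.18160 = 0.34320.
By Bayes' theorem, P(H|E) = 0.16160 / 0.34320 = 0.4709.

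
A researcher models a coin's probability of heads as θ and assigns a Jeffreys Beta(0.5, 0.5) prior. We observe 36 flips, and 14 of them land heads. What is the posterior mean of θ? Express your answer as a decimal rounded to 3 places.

The binomial likelihood is conjugate to the Beta prior: with 14 successes and 22 failures, the posterior is Beta(0.5+14, 0.5+22) = Beta(14.5, 22.5).
E[θ | data] = 14.5/(14.5+22.5) = 0.392.

Posterior mean ≈ 0.392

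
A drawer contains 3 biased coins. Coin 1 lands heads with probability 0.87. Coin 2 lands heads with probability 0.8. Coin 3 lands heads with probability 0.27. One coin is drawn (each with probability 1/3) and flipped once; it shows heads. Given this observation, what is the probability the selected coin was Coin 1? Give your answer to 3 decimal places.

P(heads|C1) = 0.87; P(heads|C2) = 0.8; P(heads|C3) = 0.27.
Prior × likelihood for each source: 0.333333·0.87=0.2900, 0.333333·0.8=0.2667, 0.333333·0.27=0.09000. Summing gives P(heads) = 0.64667.
P(Coin 1 | heads) = 0.2900 / 0.64667 = 0.448.

Posterior probability ≈ 0.448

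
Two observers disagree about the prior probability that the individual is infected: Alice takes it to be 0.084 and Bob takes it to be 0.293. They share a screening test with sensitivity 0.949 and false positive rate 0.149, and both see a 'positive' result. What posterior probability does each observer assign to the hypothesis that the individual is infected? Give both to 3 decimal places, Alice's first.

P('+'|H) = 0.949, P('+'|¬H) = 0.149.
Alice: numerator 0.949·0.084 = 0.079716; evidence = 0.079716+0.149·0.916 = 0.21620; posterior = 0.369.
Bob: numerator 0.949·0.293 = 0.27806; evidence = 0.27806+0.149·0.707 = 0.38340; posterior = 0.725.

Alice: 0.369; Bob: 0.725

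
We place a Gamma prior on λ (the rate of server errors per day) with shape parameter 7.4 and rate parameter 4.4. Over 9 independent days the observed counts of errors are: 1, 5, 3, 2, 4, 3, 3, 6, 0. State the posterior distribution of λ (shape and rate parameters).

The Poisson likelihood adds the total count to the shape and the number of exposure periods to the rate. Here ∑xᵢ = 27 and n = 9, so shape 7.4→34.4 and rate 4.4→13.4.

Posterior: Gamma(shape=34.4, rate=13.4)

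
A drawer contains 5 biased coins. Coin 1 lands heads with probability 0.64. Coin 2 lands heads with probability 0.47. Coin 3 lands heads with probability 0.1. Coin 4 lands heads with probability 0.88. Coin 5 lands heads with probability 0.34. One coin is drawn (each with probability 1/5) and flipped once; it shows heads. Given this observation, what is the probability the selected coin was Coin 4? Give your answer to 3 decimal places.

P(heads|C1) = 0.64; P(heads|C2) = 0.47; P(heads|C3) = 0.1; P(heads|C4) = 0.88; P(heads|C5) = 0.34.
Prior × likelihood for each source: 0.2·0.64=0.1280, 0.2·0.47=0.09400, 0.2·0.1=0.02000, 0.2·0.88=0.1760, 0.2·0.34=0.06800. Summing gives P(heads) = 0.48600.
P(Coin 4 | heads) = 0.1760 / 0.48600 = 0.362.

Posterior probability ≈ 0.362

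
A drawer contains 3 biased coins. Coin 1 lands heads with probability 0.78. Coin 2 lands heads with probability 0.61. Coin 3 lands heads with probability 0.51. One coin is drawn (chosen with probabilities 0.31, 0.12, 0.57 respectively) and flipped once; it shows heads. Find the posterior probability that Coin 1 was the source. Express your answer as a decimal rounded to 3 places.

P(heads|C1) = 0.78; P(heads|C2) = 0.61; P(heads|C3) = 0.51.
Prior × likelihood for each source: 0.31·0.78=0.2418, 0.12·0.61=0.07320, 0.57·0.51=0.2907. Summing gives P(heads) = 0.60570.
P(Coin 1 | heads) = 0.2418 / 0.60570 = 0.399.

Posterior probability ≈ 0.399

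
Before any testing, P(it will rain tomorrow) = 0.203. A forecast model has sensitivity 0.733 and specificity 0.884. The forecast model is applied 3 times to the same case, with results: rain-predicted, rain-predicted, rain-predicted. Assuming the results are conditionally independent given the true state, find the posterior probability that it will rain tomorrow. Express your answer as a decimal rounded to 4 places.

Posterior P(H) ≈ 0.9847

With H the event that it will rain tomorrow, the joint likelihood of the observed sequence is P(data|H) = 0.733·0.733·0.733 = 0.39383 and P(data|¬H) = 0.116·0.116·0.116 = 0.0015609.
Bayes: P(H|data) = 0.203·0.39383 / (0.203·0.39383 + 0.797·0.0015609) = 0.079948/0.081192 = 0.9847.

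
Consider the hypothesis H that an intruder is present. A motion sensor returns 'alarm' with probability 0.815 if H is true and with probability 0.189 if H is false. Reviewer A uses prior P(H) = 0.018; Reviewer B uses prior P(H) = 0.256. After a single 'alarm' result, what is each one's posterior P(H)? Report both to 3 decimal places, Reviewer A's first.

Reviewer A: 0.073; Reviewer B: 0.597

The likelihood ratio for an 'alarm' result is 0.815/0.189 = 4.3122.
Reviewer A: prior odds 0.018/0.982 = 0.018330; posterior odds 0.079042; posterior probability 0.073.
Reviewer B: prior odds 0.256/0.744 = 0.34409; posterior odds 1.4838; posterior probability 0.597.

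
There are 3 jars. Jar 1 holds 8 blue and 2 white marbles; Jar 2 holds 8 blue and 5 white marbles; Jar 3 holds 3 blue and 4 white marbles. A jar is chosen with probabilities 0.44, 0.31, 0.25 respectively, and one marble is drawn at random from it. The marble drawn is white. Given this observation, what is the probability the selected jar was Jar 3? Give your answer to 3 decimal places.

Posterior probability ≈ 0.408

P(white|Jar 1) = 0.2; P(white|Jar 2) = 0.3846; P(white|Jar 3) = 0.5714.
Prior × likelihood for each source: 0.44·0.2=0.08800, 0.31·0.3846=0.1192, 0.25·0.5714=0.1429. Summing gives P(white) = 0.35009.
P(Jar 3 | white) = 0.1429 / 0.35009 = 0.408.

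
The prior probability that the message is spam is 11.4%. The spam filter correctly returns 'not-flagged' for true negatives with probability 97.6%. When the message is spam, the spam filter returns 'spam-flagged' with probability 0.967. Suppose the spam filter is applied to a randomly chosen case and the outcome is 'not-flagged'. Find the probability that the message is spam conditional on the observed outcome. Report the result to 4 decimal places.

Write H for 'the message is spam'. Prior odds H:¬H = 0.114/0.886 = 0.12867. For the 'not-flagged' outcome, the likelihood ratio is 0.033/0.976 = 0.033811.
Posterior odds = 0.12867 × 0.033811 = 0.0043505, so P(H|E) = 0.0043505/(1+0.0043505) = 0.0043.

P(H | E) ≈ 0.0043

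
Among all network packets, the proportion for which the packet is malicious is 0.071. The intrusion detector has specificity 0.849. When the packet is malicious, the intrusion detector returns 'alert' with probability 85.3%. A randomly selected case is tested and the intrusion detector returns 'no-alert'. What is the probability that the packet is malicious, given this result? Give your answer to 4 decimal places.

Write H for 'the packet is malicious'. Prior odds H:¬H = 0.071/0.929 = 0.076426. For the 'no-alert' outcome, the likelihood ratio is 0.147/0.849 = 0.17314.
Posterior odds = 0.076426 × 0.17314 = 0.013233, so P(H|E) = 0.013233/(1+0.013233) = 0.0131.

P(H | E) ≈ 0.0131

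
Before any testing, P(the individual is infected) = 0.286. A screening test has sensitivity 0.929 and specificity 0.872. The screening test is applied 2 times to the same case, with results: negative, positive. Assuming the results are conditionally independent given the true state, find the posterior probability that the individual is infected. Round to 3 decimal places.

Posterior P(H) ≈ 0.191

With H the event that the individual is infected, the joint likelihood of the observed sequence is P(data|H) = 0.071·0.929 = 0.065959 and P(data|¬H) = 0.872·0.128 = 0.11162.
Bayes: P(H|data) = 0.286·0.065959 / (0.286·0.065959 + 0.714·0.11162) = 0.018864/0.098558 = 0.1914.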